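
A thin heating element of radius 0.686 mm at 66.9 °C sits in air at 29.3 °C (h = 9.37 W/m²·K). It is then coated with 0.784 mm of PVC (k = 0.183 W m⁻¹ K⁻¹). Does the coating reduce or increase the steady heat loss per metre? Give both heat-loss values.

Critical radius for a cylinder: r_cr = k/h = 0.0195 m = 1.95 cm.
Outer radius after coating: r₂ = 6.86×10^-4 + 7.84×10^-4 = 0.001470 m.
Since r₁ < r_cr and r₂ ≤ r_cr, the coating moves toward the maximum at r_cr — heat loss rises.
Bare: R = 1/(2πr₁h) = 24.76 m·K/W; Q = 37.6/24.76 = 1.52 W/m.
Coated: R = R_cond + R_conv = 12.22 m·K/W; Q = 37.6/12.22 = 3.08 W/m.

increases: 1.52 → 3.08 W/m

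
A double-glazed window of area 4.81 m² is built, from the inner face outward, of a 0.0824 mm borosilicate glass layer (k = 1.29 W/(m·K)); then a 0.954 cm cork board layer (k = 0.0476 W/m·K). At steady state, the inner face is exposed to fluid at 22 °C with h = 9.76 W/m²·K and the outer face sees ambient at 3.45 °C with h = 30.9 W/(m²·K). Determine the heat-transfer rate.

Q = 266 W

Treat each layer as a resistance in series:
  R_conv,in = 1/(hA) = 1/(9.76·4.81) = 0.02130 K/W
  R_borosilicate glass = L/(kA) = 8.24×10^-5/(1.29·4.81) = 1.328×10^-5 K/W
  R_cork board = L/(kA) = 0.00954/(0.0476·4.81) = 0.04167 K/W
  R_conv,out = 1/(hA) = 1/(30.9·4.81) = 0.006728 K/W
ΣR = 0.02130 + 1.328×10^-5 + 0.04167 + 0.006728 = 0.06971 K/W
Q = ΔT/ΣR = (22 °C − 3.45 °C)/0.06971 = 266 W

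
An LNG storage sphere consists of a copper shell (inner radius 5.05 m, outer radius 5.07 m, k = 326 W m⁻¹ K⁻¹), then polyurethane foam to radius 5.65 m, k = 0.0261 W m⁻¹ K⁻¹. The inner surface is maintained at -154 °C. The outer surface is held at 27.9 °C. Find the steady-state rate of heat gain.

Q = 2950 W

Resistance network (inner→outer):
  R_copper = (1/5.05 − 1/5.07)/(4πk) = 7.811×10^-4/(4π·326) = 1.907×10^-7 K/W
  R_polyurethane foam = (1/5.07 − 1/5.65)/(4πk) = 0.02025/(4π·0.0261) = 0.06173 K/W
ΣR = 1.907×10^-7 + 0.06173 = 0.06173 K/W
Q = ΔT/ΣR = (-154 °C − 27.9 °C)/0.06173 = -2950 W
(Negative Q ⇒ heat flows inward; heat gain = 2950 W.)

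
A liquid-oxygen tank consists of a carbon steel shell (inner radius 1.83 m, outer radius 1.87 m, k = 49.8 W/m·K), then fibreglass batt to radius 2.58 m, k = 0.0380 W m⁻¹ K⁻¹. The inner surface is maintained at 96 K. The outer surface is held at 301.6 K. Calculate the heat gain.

Treat each layer as a resistance in series:
  R_carbon steel = (1/1.83 − 1/1.87)/(4πk) = 0.01169/(4π·49.8) = 1.868×10^-5 K/W
  R_fibreglass batt = (1/1.87 − 1/2.58)/(4πk) = 0.1472/(4π·0.0380) = 0.3082 K/W
ΣR = 1.868×10^-5 + 0.3082 = 0.3082 K/W
Q = ΔT/ΣR = (96 K − 301.6 K)/0.3082 = -667 W
(Negative Q ⇒ heat flows inward; heat gain = 667 W.)

Q = 667 W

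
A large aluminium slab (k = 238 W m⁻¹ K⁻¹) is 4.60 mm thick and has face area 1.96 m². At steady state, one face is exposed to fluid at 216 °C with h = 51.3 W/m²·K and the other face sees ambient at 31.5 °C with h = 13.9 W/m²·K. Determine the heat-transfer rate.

Q = 3.95 kW

Treat each layer as a resistance in series:
  R_conv,in = 1/(hA) = 1/(51.3·1.96) = 0.009945 K/W
  R_aluminium = L/(kA) = 0.00460/(238·1.96) = 9.861×10^-6 K/W
  R_conv,out = 1/(hA) = 1/(13.9·1.96) = 0.03671 K/W
ΣR = 0.009945 + 9.861×10^-6 + 0.03671 = 0.04666 K/W
Q = ΔT/ΣR = (216 °C − 31.5 °C)/0.04666 = 3950 W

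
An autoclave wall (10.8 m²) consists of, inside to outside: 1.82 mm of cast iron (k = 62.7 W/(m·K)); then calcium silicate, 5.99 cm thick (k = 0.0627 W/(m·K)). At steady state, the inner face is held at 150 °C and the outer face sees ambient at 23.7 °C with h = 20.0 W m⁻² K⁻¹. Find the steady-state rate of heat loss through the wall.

Q = 1360 W

Treat each layer as a resistance in series:
  R_cast iron = L/(kA) = 0.00182/(62.7·10.8) = 2.688×10^-6 K/W
  R_calcium silicate = L/(kA) = 0.0599/(0.0627·10.8) = 0.08846 K/W
  R_conv,out = 1/(hA) = 1/(20.0·10.8) = 0.004630 K/W
ΣR = 2.688×10^-6 + 0.08846 + 0.004630 = 0.09309 K/W
Q = ΔT/ΣR = (150 °C − 23.7 °C)/0.09309 = 1360 W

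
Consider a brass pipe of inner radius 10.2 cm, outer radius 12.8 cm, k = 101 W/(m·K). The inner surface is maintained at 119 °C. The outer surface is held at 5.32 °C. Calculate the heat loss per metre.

Q' = 3.18×10^5 W/m

Q' = 2πk·ΔT/ln(r₂/r₁) = 2π × 101 × 113.68 / ln(0.128/0.102) = 3.18×10^5 W/m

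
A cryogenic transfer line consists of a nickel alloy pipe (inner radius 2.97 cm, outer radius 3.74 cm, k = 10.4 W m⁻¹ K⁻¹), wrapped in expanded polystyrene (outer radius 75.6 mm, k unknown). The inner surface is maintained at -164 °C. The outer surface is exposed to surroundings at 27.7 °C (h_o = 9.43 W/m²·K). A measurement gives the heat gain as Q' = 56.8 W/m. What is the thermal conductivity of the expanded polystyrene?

ΣR = ΔT/Q' = |-164 − 27.7|/56.8 = 3.375 m·K/W
Known resistances:
  R'_nickel alloy = ln(0.0374/0.0297)/(2πk) = 0.2305/(2π·10.4) = 0.003528 m·K/W
  R'_conv,out = 1/(2πr h) = 1/(2π·0.0756·9.43) = 0.2232 m·K/W
R_expanded polystyrene = ΣR − ΣR_known = 3.375 − 0.2267 = 3.148 m·K/W
ln(r₂/r₁)/(2πk) = 3.148 ⇒ k = 0.7038/(2π·3.148) = 0.0356 W/m·K

k = 0.0356 W/m·K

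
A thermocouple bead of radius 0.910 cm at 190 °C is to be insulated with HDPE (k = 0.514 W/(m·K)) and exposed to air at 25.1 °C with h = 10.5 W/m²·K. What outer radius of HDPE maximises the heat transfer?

r_cr = 9.79 cm

For a sphere, r_cr = 2k_ins/h = 2·0.514/10.5 = 0.0979 m = 9.79 cm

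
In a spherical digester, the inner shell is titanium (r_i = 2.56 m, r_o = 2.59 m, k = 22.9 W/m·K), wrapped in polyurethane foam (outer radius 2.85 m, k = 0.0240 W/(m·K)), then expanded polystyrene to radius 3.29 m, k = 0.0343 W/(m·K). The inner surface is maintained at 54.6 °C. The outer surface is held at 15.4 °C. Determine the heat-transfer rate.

Q = 174 W

Treat each layer as a resistance in series:
  R_titanium = (1/2.56 − 1/2.59)/(4πk) = 0.004525/(4π·22.9) = 1.572×10^-5 K/W
  R_polyurethane foam = (1/2.59 − 1/2.85)/(4πk) = 0.03522/(4π·0.0240) = 0.1168 K/W
  R_expanded polystyrene = (1/2.85 − 1/3.29)/(4πk) = 0.04693/(4π·0.0343) = 0.1089 K/W
ΣR = 1.572×10^-5 + 0.1168 + 0.1089 = 0.2257 K/W
Q = ΔT/ΣR = (54.6 °C − 15.4 °C)/0.2257 = 174 W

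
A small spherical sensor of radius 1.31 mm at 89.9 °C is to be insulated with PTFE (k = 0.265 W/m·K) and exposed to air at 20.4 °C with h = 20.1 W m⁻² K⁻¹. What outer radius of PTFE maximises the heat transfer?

For a sphere, r_cr = 2k_ins/h = 2·0.265/20.1 = 0.0264 m = 2.64 cm

r_cr = 2.64 cm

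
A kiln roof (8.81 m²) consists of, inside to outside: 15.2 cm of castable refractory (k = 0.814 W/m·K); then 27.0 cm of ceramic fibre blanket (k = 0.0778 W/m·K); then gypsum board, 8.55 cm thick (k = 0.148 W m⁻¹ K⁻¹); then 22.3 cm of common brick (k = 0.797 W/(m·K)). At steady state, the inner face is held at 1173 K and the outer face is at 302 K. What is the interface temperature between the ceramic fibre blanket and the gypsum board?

Treat each layer as a resistance in series:
  R_castable refractory = L/(kA) = 0.152/(0.814·8.81) = 0.02120 K/W
  R_ceramic fibre blanket = L/(kA) = 0.270/(0.0778·8.81) = 0.3939 K/W
  R_gypsum board = L/(kA) = 0.0855/(0.148·8.81) = 0.06557 K/W
  R_common brick = L/(kA) = 0.223/(0.797·8.81) = 0.03176 K/W
ΣR = 0.02120 + 0.3939 + 0.06557 + 0.03176 = 0.5124 K/W
Q = ΔT/ΣR = (1173 K − 302 K)/0.5124 = 1700 W
From the inner boundary to the ceramic fibre blanket/gypsum board interface, ΣR_partial = 0.4151 K/W.
T_interface = T_in − Q·ΣR_partial = 1173 K − (1700)(0.4151) = 467 K

T = 467 K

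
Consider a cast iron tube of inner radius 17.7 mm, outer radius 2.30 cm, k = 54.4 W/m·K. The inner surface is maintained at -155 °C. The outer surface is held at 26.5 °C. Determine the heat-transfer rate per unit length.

Q' = 2πk·ΔT/ln(r₂/r₁) = 2π × 54.4 × 181.5 / ln(0.0230/0.0177) = 2.37×10^5 W/m

Q' = 237 kW/m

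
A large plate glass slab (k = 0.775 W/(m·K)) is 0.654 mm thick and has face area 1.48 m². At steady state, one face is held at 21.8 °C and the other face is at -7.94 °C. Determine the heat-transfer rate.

Q = 52.2 kW

Q = kA·ΔT/L = 0.775 × 1.48 × |21.8 °C − -7.94 °C| / 6.54×10^-4 = 52200 W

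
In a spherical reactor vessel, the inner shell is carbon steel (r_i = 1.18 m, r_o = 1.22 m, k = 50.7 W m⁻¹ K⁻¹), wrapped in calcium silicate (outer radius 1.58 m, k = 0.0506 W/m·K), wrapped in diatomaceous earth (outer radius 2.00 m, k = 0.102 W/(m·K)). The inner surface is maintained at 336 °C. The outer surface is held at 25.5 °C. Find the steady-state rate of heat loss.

Resistance network (inner→outer):
  R_carbon steel = (1/1.18 − 1/1.22)/(4πk) = 0.02779/(4π·50.7) = 4.361×10^-5 K/W
  R_calcium silicate = (1/1.22 − 1/1.58)/(4πk) = 0.1868/(4π·0.0506) = 0.2937 K/W
  R_diatomaceous earth = (1/1.58 − 1/2.00)/(4πk) = 0.1329/(4π·0.102) = 0.1037 K/W
ΣR = 4.361×10^-5 + 0.2937 + 0.1037 = 0.3974 K/W
Q = ΔT/ΣR = (336 °C − 25.5 °C)/0.3974 = 781 W

Q = 781 W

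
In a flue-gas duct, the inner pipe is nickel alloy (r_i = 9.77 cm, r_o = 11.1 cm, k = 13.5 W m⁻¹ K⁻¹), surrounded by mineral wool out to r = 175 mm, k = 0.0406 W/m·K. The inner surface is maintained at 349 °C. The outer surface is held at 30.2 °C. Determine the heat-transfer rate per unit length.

Resistance network (inner→outer):
  R'_nickel alloy = ln(0.111/0.0977)/(2πk) = 0.1276/(2π·13.5) = 0.001505 m·K/W
  R'_mineral wool = ln(0.175/0.111)/(2πk) = 0.4553/(2π·0.0406) = 1.785 m·K/W
ΣR = 0.001505 + 1.785 = 1.787 m·K/W
Q' = ΔT/ΣR = (349 °C − 30.2 °C)/1.787 = 178 W/m

Q' = 178 W/m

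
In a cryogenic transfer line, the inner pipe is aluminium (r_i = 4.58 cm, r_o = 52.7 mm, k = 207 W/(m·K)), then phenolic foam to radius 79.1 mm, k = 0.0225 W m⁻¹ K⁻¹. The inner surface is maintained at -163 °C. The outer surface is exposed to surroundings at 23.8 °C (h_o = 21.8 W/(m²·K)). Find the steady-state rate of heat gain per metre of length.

Q' = 63.0 W/m

Treat each layer as a resistance in series:
  R'_aluminium = ln(0.0527/0.0458)/(2πk) = 0.1403/(2π·207) = 1.079×10^-4 m·K/W
  R'_phenolic foam = ln(0.0791/0.0527)/(2πk) = 0.4061/(2π·0.0225) = 2.873 m·K/W
  R'_conv,out = 1/(2πr h) = 1/(2π·0.0791·21.8) = 0.09230 m·K/W
ΣR = 1.079×10^-4 + 2.873 + 0.09230 = 2.965 m·K/W
Q' = ΔT/ΣR = (-163 °C − 23.8 °C)/2.965 = -63.0 W/m
(Negative Q' ⇒ heat flows inward; heat gain = 63.0 W/m.)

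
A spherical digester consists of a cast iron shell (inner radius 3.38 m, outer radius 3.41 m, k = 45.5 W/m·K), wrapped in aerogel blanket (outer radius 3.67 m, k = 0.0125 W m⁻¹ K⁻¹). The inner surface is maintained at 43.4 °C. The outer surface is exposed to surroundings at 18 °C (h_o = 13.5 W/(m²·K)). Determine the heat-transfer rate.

Resistance network (inner→outer):
  R_cast iron = (1/3.38 − 1/3.41)/(4πk) = 0.002603/(4π·45.5) = 4.552×10^-6 K/W
  R_aerogel blanket = (1/3.41 − 1/3.67)/(4πk) = 0.02078/(4π·0.0125) = 0.1323 K/W
  R_conv,out = 1/(4πr²h) = 1/(4π·3.67²·13.5) = 4.376×10^-4 K/W
ΣR = 4.552×10^-6 + 0.1323 + 4.376×10^-4 = 0.1327 K/W
Q = ΔT/ΣR = (43.4 °C − 18 °C)/0.1327 = 191 W

Q = 191 W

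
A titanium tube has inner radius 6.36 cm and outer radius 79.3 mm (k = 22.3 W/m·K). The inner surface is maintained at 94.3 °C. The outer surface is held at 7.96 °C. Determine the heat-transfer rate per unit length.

Q' = 54800 W/m

Q' = 2πk·ΔT/ln(r₂/r₁) = 2π × 22.3 × 86.34 / ln(0.0793/0.0636) = 54800 W/m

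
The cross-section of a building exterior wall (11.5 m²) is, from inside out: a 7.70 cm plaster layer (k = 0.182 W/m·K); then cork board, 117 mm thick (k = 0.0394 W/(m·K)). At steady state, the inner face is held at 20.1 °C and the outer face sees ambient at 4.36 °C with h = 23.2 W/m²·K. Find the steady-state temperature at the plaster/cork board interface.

Series thermal resistances, inner to outer:
  R_plaster = L/(kA) = 0.0770/(0.182·11.5) = 0.03679 K/W
  R_cork board = L/(kA) = 0.117/(0.0394·11.5) = 0.2582 K/W
  R_conv,out = 1/(hA) = 1/(23.2·11.5) = 0.003748 K/W
ΣR = 0.03679 + 0.2582 + 0.003748 = 0.2987 K/W
Q = ΔT/ΣR = (20.1 °C − 4.36 °C)/0.2987 = 52.70 W
From the inner boundary to the plaster/cork board interface, ΣR_partial = 0.03679 K/W.
T_interface = T_in − Q·ΣR_partial = 20.1 °C − (52.70)(0.03679) = 18.2 °C

T = 18.2 °C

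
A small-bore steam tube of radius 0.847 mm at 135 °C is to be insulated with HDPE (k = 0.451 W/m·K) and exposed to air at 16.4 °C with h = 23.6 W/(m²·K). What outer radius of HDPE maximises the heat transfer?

r_cr = 1.91 cm

For a cylinder, r_cr = k_ins/h = 0.451/23.6 = 0.0191 m = 1.91 cm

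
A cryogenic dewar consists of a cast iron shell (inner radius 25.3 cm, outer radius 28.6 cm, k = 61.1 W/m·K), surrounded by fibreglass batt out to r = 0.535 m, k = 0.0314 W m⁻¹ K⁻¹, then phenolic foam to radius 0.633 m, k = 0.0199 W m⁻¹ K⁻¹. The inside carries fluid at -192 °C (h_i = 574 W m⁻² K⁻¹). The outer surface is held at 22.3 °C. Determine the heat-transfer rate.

Q = 40.6 W

Resistance network (inner→outer):
  R_conv,in = 1/(4πr²h) = 1/(4π·0.253²·574) = 0.002166 K/W
  R_cast iron = (1/0.253 − 1/0.286)/(4πk) = 0.4561/(4π·61.1) = 5.940×10^-4 K/W
  R_fibreglass batt = (1/0.286 − 1/0.535)/(4πk) = 1.627/(4π·0.0314) = 4.124 K/W
  R_phenolic foam = (1/0.535 − 1/0.633)/(4πk) = 0.2894/(4π·0.0199) = 1.157 K/W
ΣR = 0.002166 + 5.940×10^-4 + 4.124 + 1.157 = 5.284 K/W
Q = ΔT/ΣR = (-192 °C − 22.3 °C)/5.284 = -40.6 W
(Negative Q ⇒ heat flows inward; heat gain = 40.6 W.)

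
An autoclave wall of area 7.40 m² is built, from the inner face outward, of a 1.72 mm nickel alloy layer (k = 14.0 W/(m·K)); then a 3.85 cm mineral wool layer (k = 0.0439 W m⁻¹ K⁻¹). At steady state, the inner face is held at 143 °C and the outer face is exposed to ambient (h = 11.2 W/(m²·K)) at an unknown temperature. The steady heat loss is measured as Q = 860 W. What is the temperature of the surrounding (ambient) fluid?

Series resistances:
  R_nickel alloy = L/(kA) = 0.00172/(14.0·7.40) = 1.660×10^-5 K/W
  R_mineral wool = L/(kA) = 0.0385/(0.0439·7.40) = 0.1185 K/W
  R_conv,out = 1/(hA) = 1/(11.2·7.40) = 0.01207 K/W
ΣR = 0.1306 K/W
ΔT = Q·ΣR = 860 × 0.1306 = 112.3 K
Heat flows outward, so T_out = T_in − ΔT = 143 − 112.3 = 30.7 °C

T_out = 30.7 °C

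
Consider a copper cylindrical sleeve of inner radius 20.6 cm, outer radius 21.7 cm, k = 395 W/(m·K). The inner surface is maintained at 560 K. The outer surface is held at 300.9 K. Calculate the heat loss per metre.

Q' = 12400 kW/m

Q' = 2πk·ΔT/ln(r₂/r₁) = 2π × 395 × 259.1 / ln(0.217/0.206) = 1.24×10^7 W/m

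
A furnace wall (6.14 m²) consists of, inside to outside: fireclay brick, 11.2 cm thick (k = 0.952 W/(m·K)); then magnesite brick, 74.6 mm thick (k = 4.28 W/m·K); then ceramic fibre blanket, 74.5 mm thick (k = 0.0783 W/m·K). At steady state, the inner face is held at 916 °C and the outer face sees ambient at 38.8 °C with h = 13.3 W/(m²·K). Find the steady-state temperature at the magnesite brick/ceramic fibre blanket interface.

T = 814 °C

Treat each layer as a resistance in series:
  R_fireclay brick = L/(kA) = 0.112/(0.952·6.14) = 0.01916 K/W
  R_magnesite brick = L/(kA) = 0.0746/(4.28·6.14) = 0.002839 K/W
  R_ceramic fibre blanket = L/(kA) = 0.0745/(0.0783·6.14) = 0.1550 K/W
  R_conv,out = 1/(hA) = 1/(13.3·6.14) = 0.01225 K/W
ΣR = 0.01916 + 0.002839 + 0.1550 + 0.01225 = 0.1892 K/W
Q = ΔT/ΣR = (916 °C − 38.8 °C)/0.1892 = 4636 W
From the inner boundary to the magnesite brick/ceramic fibre blanket interface, ΣR_partial = 0.02200 K/W.
T_interface = T_in − Q·ΣR_partial = 916 °C − (4636)(0.02200) = 814 °C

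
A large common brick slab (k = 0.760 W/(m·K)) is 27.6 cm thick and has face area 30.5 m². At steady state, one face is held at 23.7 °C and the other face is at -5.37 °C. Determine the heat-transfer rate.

Q = 2440 W

Q = kA·ΔT/L = 0.760 × 30.5 × |23.7 °C − -5.37 °C| / 0.276 = 2440 W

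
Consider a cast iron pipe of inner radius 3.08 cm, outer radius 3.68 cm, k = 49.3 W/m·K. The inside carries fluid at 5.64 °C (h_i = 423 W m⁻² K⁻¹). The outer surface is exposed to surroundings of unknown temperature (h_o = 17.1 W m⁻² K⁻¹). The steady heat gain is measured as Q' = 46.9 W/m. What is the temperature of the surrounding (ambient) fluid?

T_out = 18.1 °C

Series resistances:
  R'_conv,in = 1/(2πr h) = 1/(2π·0.0308·423) = 0.01222 m·K/W
  R'_cast iron = ln(0.0368/0.0308)/(2πk) = 0.1780/(2π·49.3) = 5.746×10^-4 m·K/W
  R'_conv,out = 1/(2πr h) = 1/(2π·0.0368·17.1) = 0.2529 m·K/W
ΣR = 0.2657 m·K/W
ΔT = Q'·ΣR = 46.9 × 0.2657 = 12.46 K
Heat flows inward, so T_out = T_in + ΔT = 5.64 + 12.46 = 18.1 °C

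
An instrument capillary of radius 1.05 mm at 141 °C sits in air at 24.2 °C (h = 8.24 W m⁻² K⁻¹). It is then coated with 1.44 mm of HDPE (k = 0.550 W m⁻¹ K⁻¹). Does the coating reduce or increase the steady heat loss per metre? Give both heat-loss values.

Critical radius for a cylinder: r_cr = k/h = 0.0667 m = 6.67 cm.
Outer radius after coating: r₂ = 0.00105 + 0.00144 = 0.00249 m.
Since r₁ < r_cr and r₂ ≤ r_cr, the coating moves toward the maximum at r_cr — heat loss rises.
Bare: R = 1/(2πr₁h) = 18.40 m·K/W; Q = 116.8/18.40 = 6.35 W/m.
Coated: R = R_cond + R_conv = 8.007 m·K/W; Q = 116.8/8.007 = 14.6 W/m.

increases: 6.35 → 14.6 W/m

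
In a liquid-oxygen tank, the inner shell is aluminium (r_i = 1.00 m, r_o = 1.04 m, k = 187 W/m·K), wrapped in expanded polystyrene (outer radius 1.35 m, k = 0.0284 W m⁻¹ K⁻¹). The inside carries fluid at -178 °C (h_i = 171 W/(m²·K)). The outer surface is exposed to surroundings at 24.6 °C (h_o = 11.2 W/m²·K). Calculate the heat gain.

Q = 325 W

Resistance network (inner→outer):
  R_conv,in = 1/(4πr²h) = 1/(4π·1.00²·171) = 4.654×10^-4 K/W
  R_aluminium = (1/1.00 − 1/1.04)/(4πk) = 0.03846/(4π·187) = 1.637×10^-5 K/W
  R_expanded polystyrene = (1/1.04 − 1/1.35)/(4πk) = 0.2208/(4π·0.0284) = 0.6187 K/W
  R_conv,out = 1/(4πr²h) = 1/(4π·1.35²·11.2) = 0.003899 K/W
ΣR = 4.654×10^-4 + 1.637×10^-5 + 0.6187 + 0.003899 = 0.6231 K/W
Q = ΔT/ΣR = (-178 °C − 24.6 °C)/0.6231 = -325 W
(Negative Q ⇒ heat flows inward; heat gain = 325 W.)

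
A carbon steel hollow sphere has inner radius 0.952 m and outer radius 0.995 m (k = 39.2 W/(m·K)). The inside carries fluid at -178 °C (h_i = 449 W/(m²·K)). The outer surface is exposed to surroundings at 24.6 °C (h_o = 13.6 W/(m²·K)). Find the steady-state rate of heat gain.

Series thermal resistances, inner to outer:
  R_conv,in = 1/(4πr²h) = 1/(4π·0.952²·449) = 1.956×10^-4 K/W
  R_carbon steel = (1/0.952 − 1/0.995)/(4πk) = 0.04540/(4π·39.2) = 9.215×10^-5 K/W
  R_conv,out = 1/(4πr²h) = 1/(4π·0.995²·13.6) = 0.005910 K/W
ΣR = 1.956×10^-4 + 9.215×10^-5 + 0.005910 = 0.006198 K/W
Q = ΔT/ΣR = (-178 °C − 24.6 °C)/0.006198 = -32700 W
(Negative Q ⇒ heat flows inward; heat gain = 32700 W.)

Q = 32.7 kW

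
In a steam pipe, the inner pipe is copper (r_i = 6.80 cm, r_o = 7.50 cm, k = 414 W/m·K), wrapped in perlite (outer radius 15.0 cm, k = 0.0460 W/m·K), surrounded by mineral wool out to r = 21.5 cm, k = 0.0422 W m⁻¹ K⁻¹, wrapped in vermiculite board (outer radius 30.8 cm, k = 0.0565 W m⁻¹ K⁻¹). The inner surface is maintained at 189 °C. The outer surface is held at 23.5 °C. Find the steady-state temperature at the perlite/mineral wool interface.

T = 106 °C

Treat each layer as a resistance in series:
  R'_copper = ln(0.0750/0.0680)/(2πk) = 0.09798/(2π·414) = 3.767×10^-5 m·K/W
  R'_perlite = ln(0.150/0.0750)/(2πk) = 0.6931/(2π·0.0460) = 2.398 m·K/W
  R'_mineral wool = ln(0.215/0.150)/(2πk) = 0.3600/(2π·0.0422) = 1.358 m·K/W
  R'_vermiculite board = ln(0.308/0.215)/(2πk) = 0.3595/(2π·0.0565) = 1.013 m·K/W
ΣR = 3.767×10^-5 + 2.398 + 1.358 + 1.013 = 4.769 m·K/W
Q' = ΔT/ΣR = (189 °C − 23.5 °C)/4.769 = 34.70 W/m
From the inner boundary to the perlite/mineral wool interface, ΣR_partial = 2.398 m·K/W.
T_interface = T_in − Q'·ΣR_partial = 189 °C − (34.70)(2.398) = 106 °C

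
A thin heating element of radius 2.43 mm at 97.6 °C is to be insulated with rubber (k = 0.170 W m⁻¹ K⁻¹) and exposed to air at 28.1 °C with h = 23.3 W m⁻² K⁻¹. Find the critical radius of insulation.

For a cylinder, r_cr = k_ins/h = 0.170/23.3 = 0.00730 m = 0.730 cm

r_cr = 0.730 cm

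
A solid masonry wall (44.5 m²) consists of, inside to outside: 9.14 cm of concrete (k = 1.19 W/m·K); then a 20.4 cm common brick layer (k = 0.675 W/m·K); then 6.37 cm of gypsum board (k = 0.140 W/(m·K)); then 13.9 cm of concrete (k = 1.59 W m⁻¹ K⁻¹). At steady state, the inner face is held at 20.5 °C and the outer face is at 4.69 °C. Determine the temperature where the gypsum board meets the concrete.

Resistance network (inner→outer):
  R_concrete = L/(kA) = 0.0914/(1.19·44.5) = 0.001726 K/W
  R_common brick = L/(kA) = 0.204/(0.675·44.5) = 0.006792 K/W
  R_gypsum board = L/(kA) = 0.0637/(0.140·44.5) = 0.01022 K/W
  R_concrete = L/(kA) = 0.139/(1.59·44.5) = 0.001965 K/W
ΣR = 0.001726 + 0.006792 + 0.01022 + 0.001965 = 0.02070 K/W
Q = ΔT/ΣR = (20.5 °C − 4.69 °C)/0.02070 = 763.8 W
From the inner boundary to the gypsum board/concrete interface, ΣR_partial = 0.01874 K/W.
T_interface = T_in − Q·ΣR_partial = 20.5 °C − (763.8)(0.01874) = 6.19 °C

T = 6.19 °C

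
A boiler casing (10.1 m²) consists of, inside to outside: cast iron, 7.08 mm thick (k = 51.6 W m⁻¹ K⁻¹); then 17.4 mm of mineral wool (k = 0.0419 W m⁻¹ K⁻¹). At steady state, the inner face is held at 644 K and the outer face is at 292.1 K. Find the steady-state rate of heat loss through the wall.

Resistance network (inner→outer):
  R_cast iron = L/(kA) = 0.00708/(51.6·10.1) = 1.359×10^-5 K/W
  R_mineral wool = L/(kA) = 0.0174/(0.0419·10.1) = 0.04112 K/W
ΣR = 1.359×10^-5 + 0.04112 = 0.04113 K/W
Q = ΔT/ΣR = (644 K − 292.1 K)/0.04113 = 8560 W

Q = 8.56 kW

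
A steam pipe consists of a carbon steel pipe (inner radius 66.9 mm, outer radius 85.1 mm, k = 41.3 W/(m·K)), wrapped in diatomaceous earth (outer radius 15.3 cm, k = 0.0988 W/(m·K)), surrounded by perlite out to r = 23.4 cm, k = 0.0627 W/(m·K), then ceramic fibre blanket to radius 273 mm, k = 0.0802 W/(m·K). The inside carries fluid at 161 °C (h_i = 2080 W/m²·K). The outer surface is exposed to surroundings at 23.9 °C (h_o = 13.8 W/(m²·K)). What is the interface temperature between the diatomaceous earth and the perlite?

Treat each layer as a resistance in series:
  R'_conv,in = 1/(2πr h) = 1/(2π·0.0669·2080) = 0.001144 m·K/W
  R'_carbon steel = ln(0.0851/0.0669)/(2πk) = 0.2406/(2π·41.3) = 9.273×10^-4 m·K/W
  R'_diatomaceous earth = ln(0.153/0.0851)/(2πk) = 0.5866/(2π·0.0988) = 0.9450 m·K/W
  R'_perlite = ln(0.234/0.153)/(2πk) = 0.4249/(2π·0.0627) = 1.079 m·K/W
  R'_ceramic fibre blanket = ln(0.273/0.234)/(2πk) = 0.1542/(2π·0.0802) = 0.3059 m·K/W
  R'_conv,out = 1/(2πr h) = 1/(2π·0.273·13.8) = 0.04225 m·K/W
ΣR = 0.001144 + 9.273×10^-4 + 0.9450 + 1.079 + 0.3059 + 0.04225 = 2.374 m·K/W
Q' = ΔT/ΣR = (161 °C − 23.9 °C)/2.374 = 57.75 W/m
From the inner boundary to the diatomaceous earth/perlite interface, ΣR_partial = 0.9471 m·K/W.
T_interface = T_in − Q'·ΣR_partial = 161 °C − (57.75)(0.9471) = 106 °C

T = 106 °C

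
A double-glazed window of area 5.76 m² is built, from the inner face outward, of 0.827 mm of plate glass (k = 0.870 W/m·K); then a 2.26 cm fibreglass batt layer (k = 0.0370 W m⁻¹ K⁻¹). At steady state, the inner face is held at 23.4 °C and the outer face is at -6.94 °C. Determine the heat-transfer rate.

Resistance network (inner→outer):
  R_plate glass = L/(kA) = 8.27×10^-4/(0.870·5.76) = 1.650×10^-4 K/W
  R_fibreglass batt = L/(kA) = 0.0226/(0.0370·5.76) = 0.1060 K/W
ΣR = 1.650×10^-4 + 0.1060 = 0.1062 K/W
Q = ΔT/ΣR = (23.4 °C − -6.94 °C)/0.1062 = 286 W

Q = 286 W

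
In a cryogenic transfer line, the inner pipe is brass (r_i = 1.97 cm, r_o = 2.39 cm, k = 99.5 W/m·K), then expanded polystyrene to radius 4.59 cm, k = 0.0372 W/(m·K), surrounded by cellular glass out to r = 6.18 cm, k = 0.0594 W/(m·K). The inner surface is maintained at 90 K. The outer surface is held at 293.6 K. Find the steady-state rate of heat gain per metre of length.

Q' = 56.7 W/m

Resistance network (inner→outer):
  R'_brass = ln(0.0239/0.0197)/(2πk) = 0.1933/(2π·99.5) = 3.091×10^-4 m·K/W
  R'_expanded polystyrene = ln(0.0459/0.0239)/(2πk) = 0.6526/(2π·0.0372) = 2.792 m·K/W
  R'_cellular glass = ln(0.0618/0.0459)/(2πk) = 0.2974/(2π·0.0594) = 0.7969 m·K/W
ΣR = 3.091×10^-4 + 2.792 + 0.7969 = 3.589 m·K/W
Q' = ΔT/ΣR = (90 K − 293.6 K)/3.589 = -56.7 W/m
(Negative Q' ⇒ heat flows inward; heat gain = 56.7 W/m.)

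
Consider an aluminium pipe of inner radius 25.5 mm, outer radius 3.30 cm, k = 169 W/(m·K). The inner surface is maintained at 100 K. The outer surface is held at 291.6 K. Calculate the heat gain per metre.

Q' = 789 kW/m

Q' = 2πk·ΔT/ln(r₂/r₁) = 2π × 169 × 191.6 / ln(0.0330/0.0255) = 7.89×10^5 W/m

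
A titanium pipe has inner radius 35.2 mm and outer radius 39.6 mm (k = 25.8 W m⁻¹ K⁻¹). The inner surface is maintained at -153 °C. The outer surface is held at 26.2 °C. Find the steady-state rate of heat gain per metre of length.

Q' = 2.47×10^5 W/m

Q' = 2πk·ΔT/ln(r₂/r₁) = 2π × 25.8 × 179.2 / ln(0.0396/0.0352) = 2.47×10^5 W/m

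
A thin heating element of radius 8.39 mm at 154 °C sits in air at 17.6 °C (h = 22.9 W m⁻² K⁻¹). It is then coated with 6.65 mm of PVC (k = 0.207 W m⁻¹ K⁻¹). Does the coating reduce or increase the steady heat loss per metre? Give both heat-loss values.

reduces: 165 → 150 W/m

Critical radius for a cylinder: r_cr = k/h = 0.00904 m = 0.904 cm.
Outer radius after coating: r₂ = 0.00839 + 0.00665 = 0.01504 m.
r₁ < r_cr < r₂: heat loss rises to a maximum at r_cr then falls. Whether the coating helps depends on whether Q(r₂) has dropped back below Q(r₁).
Bare: R = 1/(2πr₁h) = 0.8284 m·K/W; Q = 136.4/0.8284 = 165 W/m.
Coated: R = R_cond + R_conv = 0.9109 m·K/W; Q = 136.4/0.9109 = 150 W/m.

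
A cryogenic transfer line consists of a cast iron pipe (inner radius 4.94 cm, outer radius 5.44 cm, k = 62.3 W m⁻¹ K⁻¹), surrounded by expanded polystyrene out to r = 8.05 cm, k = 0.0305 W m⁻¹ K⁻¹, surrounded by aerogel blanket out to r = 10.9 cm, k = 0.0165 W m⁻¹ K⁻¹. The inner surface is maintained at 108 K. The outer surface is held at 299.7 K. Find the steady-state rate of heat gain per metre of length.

Series thermal resistances, inner to outer:
  R'_cast iron = ln(0.0544/0.0494)/(2πk) = 0.09641/(2π·62.3) = 2.463×10^-4 m·K/W
  R'_expanded polystyrene = ln(0.0805/0.0544)/(2πk) = 0.3919/(2π·0.0305) = 2.045 m·K/W
  R'_aerogel blanket = ln(0.109/0.0805)/(2πk) = 0.3031/(2π·0.0165) = 2.924 m·K/W
ΣR = 2.463×10^-4 + 2.045 + 2.924 = 4.969 m·K/W
Q' = ΔT/ΣR = (108 K − 299.7 K)/4.969 = -38.6 W/m
(Negative Q' ⇒ heat flows inward; heat gain = 38.6 W/m.)

Q' = 38.6 W/m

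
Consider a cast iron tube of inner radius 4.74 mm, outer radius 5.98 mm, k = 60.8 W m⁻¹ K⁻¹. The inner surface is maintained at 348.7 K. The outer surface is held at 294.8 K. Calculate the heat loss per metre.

Q' = 88600 W/m

Q' = 2πk·ΔT/ln(r₂/r₁) = 2π × 60.8 × 53.9 / ln(0.00598/0.00474) = 88600 W/m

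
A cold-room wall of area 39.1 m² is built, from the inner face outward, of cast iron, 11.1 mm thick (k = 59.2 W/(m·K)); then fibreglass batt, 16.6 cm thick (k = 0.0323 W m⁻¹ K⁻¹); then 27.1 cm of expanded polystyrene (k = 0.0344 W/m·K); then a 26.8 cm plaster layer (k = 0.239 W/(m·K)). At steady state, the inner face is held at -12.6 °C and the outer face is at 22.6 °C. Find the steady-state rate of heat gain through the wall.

Q = 97.3 W

Treat each layer as a resistance in series:
  R_cast iron = L/(kA) = 0.0111/(59.2·39.1) = 4.795×10^-6 K/W
  R_fibreglass batt = L/(kA) = 0.166/(0.0323·39.1) = 0.1314 K/W
  R_expanded polystyrene = L/(kA) = 0.271/(0.0344·39.1) = 0.2015 K/W
  R_plaster = L/(kA) = 0.268/(0.239·39.1) = 0.02868 K/W
ΣR = 4.795×10^-6 + 0.1314 + 0.2015 + 0.02868 = 0.3616 K/W
Q = ΔT/ΣR = (-12.6 °C − 22.6 °C)/0.3616 = -97.3 W
(Negative Q ⇒ heat flows inward; heat gain = 97.3 W.)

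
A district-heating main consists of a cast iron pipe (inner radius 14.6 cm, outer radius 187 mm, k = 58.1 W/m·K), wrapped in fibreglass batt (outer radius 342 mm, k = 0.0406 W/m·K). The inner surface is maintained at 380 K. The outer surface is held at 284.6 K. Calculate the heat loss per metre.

Q' = 40.3 W/m

Resistance network (inner→outer):
  R'_cast iron = ln(0.187/0.146)/(2πk) = 0.2475/(2π·58.1) = 6.780×10^-4 m·K/W
  R'_fibreglass batt = ln(0.342/0.187)/(2πk) = 0.6037/(2π·0.0406) = 2.367 m·K/W
ΣR = 6.780×10^-4 + 2.367 = 2.368 m·K/W
Q' = ΔT/ΣR = (380 K − 284.6 K)/2.368 = 40.3 W/m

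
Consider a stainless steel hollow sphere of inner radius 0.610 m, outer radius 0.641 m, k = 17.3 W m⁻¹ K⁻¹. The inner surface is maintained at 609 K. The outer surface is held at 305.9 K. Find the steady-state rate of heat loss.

Q = 4πk·ΔT/(1/r₁ − 1/r₂) = 4π × 17.3 × 303.1 / (1/0.610 − 1/0.641) = 8.31×10^5 W

Q = 831 kW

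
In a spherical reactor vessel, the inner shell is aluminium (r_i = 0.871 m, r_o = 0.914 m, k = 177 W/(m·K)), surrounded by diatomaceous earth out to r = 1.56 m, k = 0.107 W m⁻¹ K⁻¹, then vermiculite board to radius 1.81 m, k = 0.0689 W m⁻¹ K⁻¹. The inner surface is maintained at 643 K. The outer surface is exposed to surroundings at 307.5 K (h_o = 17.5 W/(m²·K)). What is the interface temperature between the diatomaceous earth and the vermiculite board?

T = 386 K

Treat each layer as a resistance in series:
  R_aluminium = (1/0.871 − 1/0.914)/(4πk) = 0.05401/(4π·177) = 2.428×10^-5 K/W
  R_diatomaceous earth = (1/0.914 − 1/1.56)/(4πk) = 0.4531/(4π·0.107) = 0.3370 K/W
  R_vermiculite board = (1/1.56 − 1/1.81)/(4πk) = 0.08854/(4π·0.0689) = 0.1023 K/W
  R_conv,out = 1/(4πr²h) = 1/(4π·1.81²·17.5) = 0.001388 K/W
ΣR = 2.428×10^-5 + 0.3370 + 0.1023 + 0.001388 = 0.4407 K/W
Q = ΔT/ΣR = (643 K − 307.5 K)/0.4407 = 761.3 W
From the inner boundary to the diatomaceous earth/vermiculite board interface, ΣR_partial = 0.3370 K/W.
T_interface = T_in − Q·ΣR_partial = 643 K − (761.3)(0.3370) = 386 K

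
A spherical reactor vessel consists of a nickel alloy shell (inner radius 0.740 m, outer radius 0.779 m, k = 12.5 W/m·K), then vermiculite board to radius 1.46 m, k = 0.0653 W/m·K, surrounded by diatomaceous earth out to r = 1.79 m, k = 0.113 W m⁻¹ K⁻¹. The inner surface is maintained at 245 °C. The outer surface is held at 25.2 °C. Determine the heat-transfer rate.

Q = 268 W

Resistance network (inner→outer):
  R_nickel alloy = (1/0.740 − 1/0.779)/(4πk) = 0.06765/(4π·12.5) = 4.307×10^-4 K/W
  R_vermiculite board = (1/0.779 − 1/1.46)/(4πk) = 0.5988/(4π·0.0653) = 0.7297 K/W
  R_diatomaceous earth = (1/1.46 − 1/1.79)/(4πk) = 0.1263/(4π·0.113) = 0.08892 K/W
ΣR = 4.307×10^-4 + 0.7297 + 0.08892 = 0.8191 K/W
Q = ΔT/ΣR = (245 °C − 25.2 °C)/0.8191 = 268 W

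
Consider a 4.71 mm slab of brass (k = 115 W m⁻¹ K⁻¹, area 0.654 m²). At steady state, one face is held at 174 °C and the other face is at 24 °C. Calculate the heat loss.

Q = kA·ΔT/L = 115 × 0.654 × |174 °C − 24 °C| / 0.00471 = 2.40×10^6 W

Q = 2.40×10^6 W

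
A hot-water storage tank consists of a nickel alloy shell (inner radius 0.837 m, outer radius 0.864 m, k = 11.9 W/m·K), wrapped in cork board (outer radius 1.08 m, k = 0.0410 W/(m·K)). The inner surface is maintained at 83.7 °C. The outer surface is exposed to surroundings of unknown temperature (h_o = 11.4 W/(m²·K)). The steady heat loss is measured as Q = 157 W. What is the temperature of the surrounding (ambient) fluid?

T_out = 12.2 °C

Series resistances:
  R_nickel alloy = (1/0.837 − 1/0.864)/(4πk) = 0.03734/(4π·11.9) = 2.497×10^-4 K/W
  R_cork board = (1/0.864 − 1/1.08)/(4πk) = 0.2315/(4π·0.0410) = 0.4493 K/W
  R_conv,out = 1/(4πr²h) = 1/(4π·1.08²·11.4) = 0.005985 K/W
ΣR = 0.4555 K/W
ΔT = Q·ΣR = 157 × 0.4555 = 71.51 K
Heat flows outward, so T_out = T_in − ΔT = 83.7 − 71.51 = 12.2 °C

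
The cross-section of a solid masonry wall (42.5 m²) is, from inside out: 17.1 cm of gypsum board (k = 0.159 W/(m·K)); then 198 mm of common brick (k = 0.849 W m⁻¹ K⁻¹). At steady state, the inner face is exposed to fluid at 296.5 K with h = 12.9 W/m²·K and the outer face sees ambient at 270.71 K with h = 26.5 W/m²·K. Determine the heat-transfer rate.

Q = 770 W

Series thermal resistances, inner to outer:
  R_conv,in = 1/(hA) = 1/(12.9·42.5) = 0.001824 K/W
  R_gypsum board = L/(kA) = 0.171/(0.159·42.5) = 0.02531 K/W
  R_common brick = L/(kA) = 0.198/(0.849·42.5) = 0.005487 K/W
  R_conv,out = 1/(hA) = 1/(26.5·42.5) = 8.879×10^-4 K/W
ΣR = 0.001824 + 0.02531 + 0.005487 + 8.879×10^-4 = 0.03351 K/W
Q = ΔT/ΣR = (296.5 K − 270.71 K)/0.03351 = 770 W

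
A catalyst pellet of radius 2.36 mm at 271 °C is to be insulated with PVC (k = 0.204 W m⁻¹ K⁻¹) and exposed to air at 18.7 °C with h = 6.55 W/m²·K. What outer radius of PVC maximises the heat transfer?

r_cr = 6.23 cm

For a sphere, r_cr = 2k_ins/h = 2·0.204/6.55 = 0.0623 m = 6.23 cm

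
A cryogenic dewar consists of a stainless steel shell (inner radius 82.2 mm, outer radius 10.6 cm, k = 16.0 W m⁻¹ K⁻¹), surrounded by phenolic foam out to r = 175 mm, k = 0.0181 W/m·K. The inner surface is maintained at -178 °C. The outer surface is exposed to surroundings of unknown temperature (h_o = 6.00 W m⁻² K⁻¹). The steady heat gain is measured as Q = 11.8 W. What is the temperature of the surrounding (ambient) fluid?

Series resistances:
  R_stainless steel = (1/0.0822 − 1/0.106)/(4πk) = 2.731/(4π·16.0) = 0.01359 K/W
  R_phenolic foam = (1/0.106 − 1/0.175)/(4πk) = 3.720/(4π·0.0181) = 16.35 K/W
  R_conv,out = 1/(4πr²h) = 1/(4π·0.175²·6.00) = 0.4331 K/W
ΣR = 16.80 K/W
ΔT = Q·ΣR = 11.8 × 16.80 = 198.2 K
Heat flows inward, so T_out = T_in + ΔT = -178 + 198.2 = 20.2 °C

T_out = 20.2 °C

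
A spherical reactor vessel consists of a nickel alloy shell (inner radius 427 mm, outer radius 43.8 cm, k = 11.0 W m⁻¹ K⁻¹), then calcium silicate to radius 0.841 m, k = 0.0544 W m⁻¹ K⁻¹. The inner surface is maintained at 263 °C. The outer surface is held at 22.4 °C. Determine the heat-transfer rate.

Series thermal resistances, inner to outer:
  R_nickel alloy = (1/0.427 − 1/0.438)/(4πk) = 0.05882/(4π·11.0) = 4.255×10^-4 K/W
  R_calcium silicate = (1/0.438 − 1/0.841)/(4πk) = 1.094/(4π·0.0544) = 1.600 K/W
ΣR = 4.255×10^-4 + 1.600 = 1.600 K/W
Q = ΔT/ΣR = (263 °C − 22.4 °C)/1.600 = 150 W

Q = 150 W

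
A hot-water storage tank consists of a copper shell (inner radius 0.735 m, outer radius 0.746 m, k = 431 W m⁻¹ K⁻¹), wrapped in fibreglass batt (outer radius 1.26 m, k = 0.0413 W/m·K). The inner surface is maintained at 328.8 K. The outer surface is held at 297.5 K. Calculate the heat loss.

Q = 29.7 W

Resistance network (inner→outer):
  R_copper = (1/0.735 − 1/0.746)/(4πk) = 0.02006/(4π·431) = 3.704×10^-6 K/W
  R_fibreglass batt = (1/0.746 − 1/1.26)/(4πk) = 0.5468/(4π·0.0413) = 1.054 K/W
ΣR = 3.704×10^-6 + 1.054 = 1.054 K/W
Q = ΔT/ΣR = (328.8 K − 297.5 K)/1.054 = 29.7 W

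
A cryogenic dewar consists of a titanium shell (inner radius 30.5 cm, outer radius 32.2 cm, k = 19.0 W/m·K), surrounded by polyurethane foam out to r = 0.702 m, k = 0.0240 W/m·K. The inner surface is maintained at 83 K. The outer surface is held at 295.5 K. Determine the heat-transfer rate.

Q = 38.1 W

Series thermal resistances, inner to outer:
  R_titanium = (1/0.305 − 1/0.322)/(4πk) = 0.1731/(4π·19.0) = 7.250×10^-4 K/W
  R_polyurethane foam = (1/0.322 − 1/0.702)/(4πk) = 1.681/(4π·0.0240) = 5.574 K/W
ΣR = 7.250×10^-4 + 5.574 = 5.575 K/W
Q = ΔT/ΣR = (83 K − 295.5 K)/5.575 = -38.1 W
(Negative Q ⇒ heat flows inward; heat gain = 38.1 W.)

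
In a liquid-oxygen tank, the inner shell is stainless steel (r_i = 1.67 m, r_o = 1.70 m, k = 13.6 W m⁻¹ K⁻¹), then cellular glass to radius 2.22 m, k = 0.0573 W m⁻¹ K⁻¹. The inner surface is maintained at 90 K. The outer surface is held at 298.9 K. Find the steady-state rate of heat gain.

Series thermal resistances, inner to outer:
  R_stainless steel = (1/1.67 − 1/1.70)/(4πk) = 0.01057/(4π·13.6) = 6.183×10^-5 K/W
  R_cellular glass = (1/1.70 − 1/2.22)/(4πk) = 0.1378/(4π·0.0573) = 0.1914 K/W
ΣR = 6.183×10^-5 + 0.1914 = 0.1915 K/W
Q = ΔT/ΣR = (90 K − 298.9 K)/0.1915 = -1090 W
(Negative Q ⇒ heat flows inward; heat gain = 1090 W.)

Q = 1090 W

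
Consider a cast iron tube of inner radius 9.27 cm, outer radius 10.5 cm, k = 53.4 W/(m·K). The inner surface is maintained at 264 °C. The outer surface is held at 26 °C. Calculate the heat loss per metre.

Q' = 6.41×10^5 W/m

Q' = 2πk·ΔT/ln(r₂/r₁) = 2π × 53.4 × 238 / ln(0.105/0.0927) = 6.41×10^5 W/m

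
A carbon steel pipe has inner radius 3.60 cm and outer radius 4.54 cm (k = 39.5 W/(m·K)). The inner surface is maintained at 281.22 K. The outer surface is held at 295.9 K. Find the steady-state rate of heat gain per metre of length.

Q' = 2πk·ΔT/ln(r₂/r₁) = 2π × 39.5 × 14.68 / ln(0.0454/0.0360) = 15700 W/m

Q' = 15.7 kW/m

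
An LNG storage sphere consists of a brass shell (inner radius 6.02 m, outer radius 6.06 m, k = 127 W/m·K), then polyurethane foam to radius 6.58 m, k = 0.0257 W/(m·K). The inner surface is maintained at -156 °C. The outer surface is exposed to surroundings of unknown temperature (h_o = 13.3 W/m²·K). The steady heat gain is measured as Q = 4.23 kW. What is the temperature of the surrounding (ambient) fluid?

Sum the resistances:
  R_brass = (1/6.02 − 1/6.06)/(4πk) = 0.001096/(4π·127) = 6.870×10^-7 K/W
  R_polyurethane foam = (1/6.06 − 1/6.58)/(4πk) = 0.01304/(4π·0.0257) = 0.04038 K/W
  R_conv,out = 1/(4πr²h) = 1/(4π·6.58²·13.3) = 1.382×10^-4 K/W
ΣR = 0.04052 K/W
ΔT = Q·ΣR = 4230 × 0.04052 = 171.4 K
Heat flows inward, so T_out = T_in + ΔT = -156 + 171.4 = 15.4 °C

T_out = 15.4 °C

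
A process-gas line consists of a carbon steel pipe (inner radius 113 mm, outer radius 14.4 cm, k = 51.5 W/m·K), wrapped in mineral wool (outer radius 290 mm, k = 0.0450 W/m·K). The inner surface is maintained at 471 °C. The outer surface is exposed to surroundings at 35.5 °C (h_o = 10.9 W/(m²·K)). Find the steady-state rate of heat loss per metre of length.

Q' = 172 W/m

Resistance network (inner→outer):
  R'_carbon steel = ln(0.144/0.113)/(2πk) = 0.2424/(2π·51.5) = 7.492×10^-4 m·K/W
  R'_mineral wool = ln(0.290/0.144)/(2πk) = 0.7001/(2π·0.0450) = 2.476 m·K/W
  R'_conv,out = 1/(2πr h) = 1/(2π·0.290·10.9) = 0.05035 m·K/W
ΣR = 7.492×10^-4 + 2.476 + 0.05035 = 2.527 m·K/W
Q' = ΔT/ΣR = (471 °C − 35.5 °C)/2.527 = 172 W/m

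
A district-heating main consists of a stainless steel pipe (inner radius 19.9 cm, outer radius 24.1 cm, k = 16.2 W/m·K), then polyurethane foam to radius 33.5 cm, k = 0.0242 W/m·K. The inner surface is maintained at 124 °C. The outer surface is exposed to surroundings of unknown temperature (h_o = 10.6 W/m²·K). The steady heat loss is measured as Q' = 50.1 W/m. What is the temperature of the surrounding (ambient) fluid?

Series resistances:
  R'_stainless steel = ln(0.241/0.199)/(2πk) = 0.1915/(2π·16.2) = 0.001881 m·K/W
  R'_polyurethane foam = ln(0.335/0.241)/(2πk) = 0.3293/(2π·0.0242) = 2.166 m·K/W
  R'_conv,out = 1/(2πr h) = 1/(2π·0.335·10.6) = 0.04482 m·K/W
ΣR = 2.213 m·K/W
ΔT = Q'·ΣR = 50.1 × 2.213 = 110.9 K
Heat flows outward, so T_out = T_in − ΔT = 124 − 110.9 = 13.1 °C

T_out = 13.1 °C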